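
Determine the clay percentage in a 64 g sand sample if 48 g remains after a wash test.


Formula: Clay% = (W_total - W_washed) / W_total * 100
Clay mass = 64 - 48 = 16 g
Clay% = 16 / 64 * 100 = 25.0000%

Final answer: 25.0000%


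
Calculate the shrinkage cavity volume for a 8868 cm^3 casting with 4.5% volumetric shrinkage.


Formula: V_shrink = V_casting * shrinkage_pct / 100
V_shrink = 8868 cm^3 * 4.5 / 100 = 399.0600 cm^3


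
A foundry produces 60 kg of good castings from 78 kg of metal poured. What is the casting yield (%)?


Formula: Casting Yield = (W_good / W_total) * 100
Yield = (60 kg / 78 kg) * 100 = 76.9231%

Answer: 76.9231%


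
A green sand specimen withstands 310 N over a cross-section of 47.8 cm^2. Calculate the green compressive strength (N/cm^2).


Formula: Compressive Strength = Force / Area
Strength = 310 N / 47.8 cm^2 = 6.4854 N/cm^2


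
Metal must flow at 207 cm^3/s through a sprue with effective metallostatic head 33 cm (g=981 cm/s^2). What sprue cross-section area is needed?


Formula: v = sqrt(2*g*h), A = Q/v
Velocity: v = sqrt(2 * 981 * 33) = sqrt(64746) = 254.4524 cm/s
Sprue area: A = Q / v = 207 / 254.4524 = 0.8135 cm^2

0.8135 cm^2


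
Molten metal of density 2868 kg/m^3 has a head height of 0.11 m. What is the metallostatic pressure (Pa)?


Formula: P = rho * g * h
rho * g = 2868 * 9.81 = 28135.08 N/m^3
P = 28135.08 * 0.11 = 3094.8588 Pa


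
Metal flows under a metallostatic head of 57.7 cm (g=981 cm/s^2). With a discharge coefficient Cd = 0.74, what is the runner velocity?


Formula: v = Cd * sqrt(2 * g * h)  (Torricelli with discharge coefficient)
2*g*h = 2 * 981 * 57.7 = 113207.4 cm^2/s^2
sqrt(113207.4) = 336.46307 cm/s
v = 0.74 * 336.46307 = 248.9827 cm/s

Final answer: 248.9827 cm/s


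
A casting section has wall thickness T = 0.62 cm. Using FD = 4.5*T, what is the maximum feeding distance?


Formula: FD = 4.5 * T  (riser feeding-distance rule)
FD = 4.5 * 0.62 cm = 2.7900 cm


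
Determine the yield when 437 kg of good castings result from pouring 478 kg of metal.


Formula: Casting Yield = (W_good / W_total) * 100
Yield = (437 kg / 478 kg) * 100 = 91.4226%

Final answer: 91.4226%


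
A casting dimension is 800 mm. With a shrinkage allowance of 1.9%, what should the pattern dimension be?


Formula: L_pattern = L_casting * (1 + shrinkage_rate/100)
Shrinkage factor = 1 + 1.9/100 = 1.019
L_pattern = 800 mm * 1.019 = 815.2000 mm

Answer: 815.2000 mm


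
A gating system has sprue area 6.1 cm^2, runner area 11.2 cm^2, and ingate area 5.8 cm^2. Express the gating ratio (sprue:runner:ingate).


Sprue:Runner:Ingate = 1 : 11.2/6.1 : 5.8/6.1 = 1:1.84:0.95

Answer: 1:1.84:0.95


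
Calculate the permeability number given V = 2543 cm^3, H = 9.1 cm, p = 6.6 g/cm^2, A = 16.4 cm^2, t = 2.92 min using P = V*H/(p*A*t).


Formula: Permeability Number P = (V * H) / (p * A * t)
Numerator: V * H = 2543 * 9.1 = 23141.3
Denominator: p * A * t = 6.6 * 16.4 * 2.92 = 316.0608
P = 23141.3 / 316.0608 = 73.2179

73.2179


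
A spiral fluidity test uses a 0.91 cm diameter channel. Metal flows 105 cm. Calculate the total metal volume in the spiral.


Formula: V = pi * (d/2)^2 * L  (cylinder volume)
Radius = 0.91/2 = 0.455 cm
V = pi * 0.455^2 * 105 = 68.2908 cm^3

Final answer: 68.2908 cm^3


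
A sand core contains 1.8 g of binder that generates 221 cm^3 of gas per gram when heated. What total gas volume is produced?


Formula: V_gas = W_binder * gas_evolution_rate
V = 1.8 g * 221 cm^3/g = 397.8000 cm^3

397.8000 cm^3


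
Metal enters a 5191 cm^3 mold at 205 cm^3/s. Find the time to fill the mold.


Formula: t_fill = V_mold / Q_flow
t = 5191 cm^3 / 205 cm^3/s = 25.3220 s


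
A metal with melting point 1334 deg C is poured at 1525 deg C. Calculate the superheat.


Formula: Superheat = T_pour - T_melt
Superheat = 1525 - 1334 = 191 deg C

191 deg C


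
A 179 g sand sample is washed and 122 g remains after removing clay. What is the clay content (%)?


Formula: Clay% = (W_total - W_washed) / W_total * 100
Clay mass = 179 - 122 = 57 g
Clay% = 57 / 179 * 100 = 31.8436%

Answer: 31.8436%


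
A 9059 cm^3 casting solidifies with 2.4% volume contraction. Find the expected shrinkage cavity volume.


Formula: V_shrink = V_casting * shrinkage_pct / 100
V_shrink = 9059 cm^3 * 2.4 / 100 = 217.4160 cm^3

Final answer: 217.4160 cm^3


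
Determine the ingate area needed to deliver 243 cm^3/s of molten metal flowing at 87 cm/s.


Formula: A_ingate = Q / v  (continuity equation)
A = 243 cm^3/s / 87 cm/s = 2.7931 cm^2

2.7931 cm^2


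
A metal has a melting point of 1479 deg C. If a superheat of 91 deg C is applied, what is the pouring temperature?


Formula: T_pour = T_melt + Superheat
T_pour = 1479 + 91 = 1570 deg C


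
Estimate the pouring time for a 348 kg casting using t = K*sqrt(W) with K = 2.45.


Formula: t = K * sqrt(W)
sqrt(W) = sqrt(348) = 18.65476
t = 2.45 * 18.65476 = 45.7042 s

Answer: 45.7042 s


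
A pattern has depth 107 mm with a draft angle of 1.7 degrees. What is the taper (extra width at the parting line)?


Formula: taper = depth * tan(draft_angle)
tan(1.7 deg) = 0.0296793
taper = 107 mm * 0.0296793 = 3.1757 mm

Answer: 3.1757 mm


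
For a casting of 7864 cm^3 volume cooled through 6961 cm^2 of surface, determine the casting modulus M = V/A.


Formula: Casting Modulus M = V / A
M = 7864 cm^3 / 6961 cm^2 = 1.1297 cm

Final answer: 1.1297 cm


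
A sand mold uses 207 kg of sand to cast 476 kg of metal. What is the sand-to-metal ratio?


Formula: Sand-to-Metal Ratio = W_sand / W_metal
Ratio = 207 kg / 476 kg = 0.4349

0.4349


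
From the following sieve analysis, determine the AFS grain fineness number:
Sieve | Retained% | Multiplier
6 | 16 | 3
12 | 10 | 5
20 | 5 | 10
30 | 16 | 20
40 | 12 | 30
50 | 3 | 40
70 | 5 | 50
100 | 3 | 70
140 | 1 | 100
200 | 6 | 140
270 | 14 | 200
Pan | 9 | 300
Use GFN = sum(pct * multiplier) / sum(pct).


Formula: GFN = sum(pct * multiplier) / sum(pct)
sum(pct * multiplier) = 7848
sum(pct) = 100
GFN = 7848 / 100 = 78.48

Final answer: 78.48


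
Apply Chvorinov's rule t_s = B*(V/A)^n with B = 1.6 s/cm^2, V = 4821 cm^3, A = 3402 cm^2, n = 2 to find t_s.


Formula: t_s = B * (V/A)^n  (Chvorinov's rule, n=2)
Modulus M = V/A = 4821/3402 = 1.417108 cm
M^2 = 1.417108^2 = 2.008195 cm^2
t_s = 1.6 * 2.008195 = 3.2131 s

Answer: 3.2131 s


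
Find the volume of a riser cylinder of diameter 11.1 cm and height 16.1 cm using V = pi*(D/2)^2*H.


Formula: V = pi * (D/2)^2 * H  (cylinder volume)
Radius = D/2 = 11.1/2 = 5.55 cm
V = pi * 5.55^2 * 16.1 = 1557.9794 cm^3

Answer: 1557.9794 cm^3


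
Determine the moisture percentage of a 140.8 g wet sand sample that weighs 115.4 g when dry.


Formula: MC = (W_wet - W_dry) / W_wet * 100
Water mass = 140.8 - 115.4 = 25.4 g
MC = 25.4 / 140.8 * 100 = 18.0398%


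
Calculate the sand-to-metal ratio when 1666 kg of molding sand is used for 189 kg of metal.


Formula: Sand-to-Metal Ratio = W_sand / W_metal
Ratio = 1666 kg / 189 kg = 8.8148

Answer: 8.8148


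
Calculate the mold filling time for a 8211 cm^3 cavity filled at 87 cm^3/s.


Formula: t_fill = V_mold / Q_flow
t = 8211 cm^3 / 87 cm^3/s = 94.3793 s


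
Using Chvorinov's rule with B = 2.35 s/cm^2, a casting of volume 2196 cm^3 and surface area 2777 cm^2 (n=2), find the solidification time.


Formula: t_s = B * (V/A)^n  (Chvorinov's rule, n=2)
Modulus M = V/A = 2196/2777 = 0.790781 cm
M^2 = 0.790781^2 = 0.625335 cm^2
t_s = 2.35 * 0.625335 = 1.4695 s


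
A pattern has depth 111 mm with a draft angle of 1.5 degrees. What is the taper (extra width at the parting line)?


Formula: taper = depth * tan(draft_angle)
tan(1.5 deg) = 0.0261859
taper = 111 mm * 0.0261859 = 2.9066 mm

2.9066 mm


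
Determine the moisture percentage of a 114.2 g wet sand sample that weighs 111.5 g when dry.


Formula: MC = (W_wet - W_dry) / W_wet * 100
Water mass = 114.2 - 111.5 = 2.7 g
MC = 2.7 / 114.2 * 100 = 2.3643%

Final answer: 2.3643%


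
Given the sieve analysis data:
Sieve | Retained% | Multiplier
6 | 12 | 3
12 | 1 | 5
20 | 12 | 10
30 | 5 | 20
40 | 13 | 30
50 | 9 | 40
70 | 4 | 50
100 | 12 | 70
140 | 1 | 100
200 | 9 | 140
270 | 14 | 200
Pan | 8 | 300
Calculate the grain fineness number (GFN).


Formula: GFN = sum(pct * multiplier) / sum(pct)
sum(pct * multiplier) = 8611
sum(pct) = 100
GFN = 8611 / 100 = 86.11

86.11


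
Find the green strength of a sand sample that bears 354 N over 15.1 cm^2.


Formula: Compressive Strength = Force / Area
Strength = 354 N / 15.1 cm^2 = 23.4437 N/cm^2

23.4437 N/cm^2


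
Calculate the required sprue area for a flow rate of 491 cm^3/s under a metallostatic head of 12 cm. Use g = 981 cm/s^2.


Formula: v = sqrt(2*g*h), A = Q/v
Velocity: v = sqrt(2 * 981 * 12) = sqrt(23544) = 153.4405 cm/s
Sprue area: A = Q / v = 491 / 153.4405 = 3.1999 cm^2


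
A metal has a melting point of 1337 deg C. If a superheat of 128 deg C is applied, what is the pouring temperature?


Formula: T_pour = T_melt + Superheat
T_pour = 1337 + 128 = 1465 deg C

Final answer: 1465 deg C


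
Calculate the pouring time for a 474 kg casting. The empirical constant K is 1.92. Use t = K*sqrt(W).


Formula: t = K * sqrt(W)
sqrt(W) = sqrt(474) = 21.77154
t = 1.92 * 21.77154 = 41.8014 s


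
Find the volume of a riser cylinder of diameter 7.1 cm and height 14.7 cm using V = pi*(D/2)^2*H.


Formula: V = pi * (D/2)^2 * H  (cylinder volume)
Radius = D/2 = 7.1/2 = 3.55 cm
V = pi * 3.55^2 * 14.7 = 582.0012 cm^3

Final answer: 582.0012 cm^3


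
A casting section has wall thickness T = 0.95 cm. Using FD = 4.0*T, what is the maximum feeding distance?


Formula: FD = 4.0 * T  (riser feeding-distance rule)
FD = 4.0 * 0.95 cm = 3.8000 cm

Final answer: 3.8000 cm


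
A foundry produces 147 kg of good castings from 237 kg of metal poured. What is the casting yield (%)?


Formula: Casting Yield = (W_good / W_total) * 100
Yield = (147 kg / 237 kg) * 100 = 62.0253%


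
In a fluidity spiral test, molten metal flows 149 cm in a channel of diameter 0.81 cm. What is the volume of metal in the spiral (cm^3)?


Formula: V = pi * (d/2)^2 * L  (cylinder volume)
Radius = 0.81/2 = 0.405 cm
V = pi * 0.405^2 * 149 = 76.7797 cm^3


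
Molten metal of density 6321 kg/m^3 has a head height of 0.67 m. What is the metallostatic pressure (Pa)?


Formula: P = rho * g * h
rho * g = 6321 * 9.81 = 62009.01 N/m^3
P = 62009.01 * 0.67 = 41546.0367 Pa

Final answer: 41546.0367 Pa


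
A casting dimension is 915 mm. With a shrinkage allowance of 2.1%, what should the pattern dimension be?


Formula: L_pattern = L_casting * (1 + shrinkage_rate/100)
Shrinkage factor = 1 + 2.1/100 = 1.021
L_pattern = 915 mm * 1.021 = 934.2150 mm

934.2150 mm


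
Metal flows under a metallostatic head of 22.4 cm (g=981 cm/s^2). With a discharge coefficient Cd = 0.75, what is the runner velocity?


Formula: v = Cd * sqrt(2 * g * h)  (Torricelli with discharge coefficient)
2*g*h = 2 * 981 * 22.4 = 43948.8 cm^2/s^2
sqrt(43948.8) = 209.63969 cm/s
v = 0.75 * 209.63969 = 157.2298 cm/s

Final answer: 157.2298 cm/s


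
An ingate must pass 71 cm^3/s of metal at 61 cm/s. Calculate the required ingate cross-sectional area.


Formula: A_ingate = Q / v  (continuity equation)
A = 71 cm^3/s / 61 cm/s = 1.1639 cm^2

Answer: 1.1639 cm^2


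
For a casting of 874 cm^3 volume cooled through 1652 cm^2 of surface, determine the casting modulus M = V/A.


Formula: Casting Modulus M = V / A
M = 874 cm^3 / 1652 cm^2 = 0.5291 cm

Answer: 0.5291 cm


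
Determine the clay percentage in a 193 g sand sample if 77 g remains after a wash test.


Formula: Clay% = (W_total - W_washed) / W_total * 100
Clay mass = 193 - 77 = 116 g
Clay% = 116 / 193 * 100 = 60.1036%

Final answer: 60.1036%


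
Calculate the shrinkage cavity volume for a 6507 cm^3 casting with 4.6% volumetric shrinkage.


Formula: V_shrink = V_casting * shrinkage_pct / 100
V_shrink = 6507 cm^3 * 4.6 / 100 = 299.3220 cm^3


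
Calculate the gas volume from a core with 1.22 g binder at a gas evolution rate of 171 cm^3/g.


Formula: V_gas = W_binder * gas_evolution_rate
V = 1.22 g * 171 cm^3/g = 208.6200 cm^3

Final answer: 208.6200 cm^3


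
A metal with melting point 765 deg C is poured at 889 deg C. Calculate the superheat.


Formula: Superheat = T_pour - T_melt
Superheat = 889 - 765 = 124 deg C

Final answer: 124 deg C


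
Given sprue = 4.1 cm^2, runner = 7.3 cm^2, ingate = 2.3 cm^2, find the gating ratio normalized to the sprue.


Sprue:Runner:Ingate = 1 : 7.3/4.1 : 2.3/4.1 = 1:1.78:0.56

1:1.78:0.56


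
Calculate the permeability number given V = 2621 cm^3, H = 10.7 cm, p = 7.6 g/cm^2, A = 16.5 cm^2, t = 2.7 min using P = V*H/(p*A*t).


Formula: Permeability Number P = (V * H) / (p * A * t)
Numerator: V * H = 2621 * 10.7 = 28044.7
Denominator: p * A * t = 7.6 * 16.5 * 2.7 = 338.58
P = 28044.7 / 338.58 = 82.8304

82.8304


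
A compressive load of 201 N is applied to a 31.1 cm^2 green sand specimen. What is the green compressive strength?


Formula: Compressive Strength = Force / Area
Strength = 201 N / 31.1 cm^2 = 6.4630 N/cm^2

Final answer: 6.4630 N/cm^2


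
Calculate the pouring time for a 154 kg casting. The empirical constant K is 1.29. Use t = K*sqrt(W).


Formula: t = K * sqrt(W)
sqrt(W) = sqrt(154) = 12.40967
t = 1.29 * 12.40967 = 16.0085 s

Answer: 16.0085 s


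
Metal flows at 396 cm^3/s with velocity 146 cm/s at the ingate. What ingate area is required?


Formula: A_ingate = Q / v  (continuity equation)
A = 396 cm^3/s / 146 cm/s = 2.7123 cm^2

2.7123 cm^2


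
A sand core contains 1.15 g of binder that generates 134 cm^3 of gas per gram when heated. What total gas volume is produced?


Formula: V_gas = W_binder * gas_evolution_rate
V = 1.15 g * 134 cm^3/g = 154.1000 cm^3


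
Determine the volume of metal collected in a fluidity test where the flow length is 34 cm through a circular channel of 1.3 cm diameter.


Formula: V = pi * (d/2)^2 * L  (cylinder volume)
Radius = 1.3/2 = 0.65 cm
V = pi * 0.65^2 * 34 = 45.1290 cm^3

Final answer: 45.1290 cm^3


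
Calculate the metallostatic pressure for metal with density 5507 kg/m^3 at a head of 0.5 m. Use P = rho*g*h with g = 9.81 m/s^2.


Formula: P = rho * g * h
rho * g = 5507 * 9.81 = 54023.67 N/m^3
P = 54023.67 * 0.5 = 27011.8350 Pa

Answer: 27011.8350 Pa


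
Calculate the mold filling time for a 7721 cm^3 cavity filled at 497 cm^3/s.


Formula: t_fill = V_mold / Q_flow
t = 7721 cm^3 / 497 cm^3/s = 15.5352 s

Answer: 15.5352 s


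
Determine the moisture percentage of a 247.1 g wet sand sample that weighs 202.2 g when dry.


Formula: MC = (W_wet - W_dry) / W_wet * 100
Water mass = 247.1 - 202.2 = 44.9 g
MC = 44.9 / 247.1 * 100 = 18.1708%

Final answer: 18.1708%


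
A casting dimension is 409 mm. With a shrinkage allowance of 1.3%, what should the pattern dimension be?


Formula: L_pattern = L_casting * (1 + shrinkage_rate/100)
Shrinkage factor = 1 + 1.3/100 = 1.013
L_pattern = 409 mm * 1.013 = 414.3170 mm

Answer: 414.3170 mm


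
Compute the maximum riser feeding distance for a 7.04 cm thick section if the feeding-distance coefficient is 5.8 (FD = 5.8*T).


Formula: FD = 5.8 * T  (riser feeding-distance rule)
FD = 5.8 * 7.04 cm = 40.8320 cm

Final answer: 40.8320 cm


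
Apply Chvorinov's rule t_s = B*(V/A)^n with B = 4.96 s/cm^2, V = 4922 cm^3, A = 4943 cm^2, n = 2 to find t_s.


Formula: t_s = B * (V/A)^n  (Chvorinov's rule, n=2)
Modulus M = V/A = 4922/4943 = 0.995752 cm
M^2 = 0.995752^2 = 0.991522 cm^2
t_s = 4.96 * 0.991522 = 4.9179 s


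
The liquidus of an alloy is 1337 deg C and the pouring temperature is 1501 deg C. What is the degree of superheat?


Formula: Superheat = T_pour - T_melt
Superheat = 1501 - 1337 = 164 deg C

Final answer: 164 deg C


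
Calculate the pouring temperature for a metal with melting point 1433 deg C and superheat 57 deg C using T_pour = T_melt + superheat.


Formula: T_pour = T_melt + Superheat
T_pour = 1433 + 57 = 1490 deg C

1490 deg C


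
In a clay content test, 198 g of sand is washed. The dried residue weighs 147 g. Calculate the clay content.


Formula: Clay% = (W_total - W_washed) / W_total * 100
Clay mass = 198 - 147 = 51 g
Clay% = 51 / 198 * 100 = 25.7576%

25.7576%


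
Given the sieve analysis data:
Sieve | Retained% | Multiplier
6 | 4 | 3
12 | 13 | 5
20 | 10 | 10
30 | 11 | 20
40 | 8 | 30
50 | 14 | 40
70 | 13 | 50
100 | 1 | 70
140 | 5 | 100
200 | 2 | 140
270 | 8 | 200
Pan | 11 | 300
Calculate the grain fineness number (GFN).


Formula: GFN = sum(pct * multiplier) / sum(pct)
sum(pct * multiplier) = 7597
sum(pct) = 100
GFN = 7597 / 100 = 75.97


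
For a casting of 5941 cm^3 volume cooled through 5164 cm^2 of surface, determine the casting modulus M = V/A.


Formula: Casting Modulus M = V / A
M = 5941 cm^3 / 5164 cm^2 = 1.1505 cm

Final answer: 1.1505 cm


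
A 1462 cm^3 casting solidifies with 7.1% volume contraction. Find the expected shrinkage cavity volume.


Formula: V_shrink = V_casting * shrinkage_pct / 100
V_shrink = 1462 cm^3 * 7.1 / 100 = 103.8020 cm^3

103.8020 cm^3


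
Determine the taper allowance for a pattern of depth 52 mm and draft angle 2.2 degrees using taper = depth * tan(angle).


Formula: taper = depth * tan(draft_angle)
tan(2.2 deg) = 0.0384161
taper = 52 mm * 0.0384161 = 1.9976 mm


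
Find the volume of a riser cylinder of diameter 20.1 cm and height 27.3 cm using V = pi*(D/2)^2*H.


Formula: V = pi * (D/2)^2 * H  (cylinder volume)
Radius = D/2 = 20.1/2 = 10.05 cm
V = pi * 10.05^2 * 27.3 = 8662.5278 cm^3

Answer: 8662.5278 cm^3


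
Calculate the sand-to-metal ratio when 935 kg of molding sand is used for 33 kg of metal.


Formula: Sand-to-Metal Ratio = W_sand / W_metal
Ratio = 935 kg / 33 kg = 28.3333

Final answer: 28.3333


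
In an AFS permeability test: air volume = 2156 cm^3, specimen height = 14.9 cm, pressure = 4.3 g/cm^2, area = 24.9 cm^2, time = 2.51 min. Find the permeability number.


Formula: Permeability Number P = (V * H) / (p * A * t)
Numerator: V * H = 2156 * 14.9 = 32124.4
Denominator: p * A * t = 4.3 * 24.9 * 2.51 = 268.7457
P = 32124.4 / 268.7457 = 119.5346


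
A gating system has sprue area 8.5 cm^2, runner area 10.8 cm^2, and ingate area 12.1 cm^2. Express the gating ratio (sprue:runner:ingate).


Sprue:Runner:Ingate = 1 : 10.8/8.5 : 12.1/8.5 = 1:1.27:1.42

Final answer: 1:1.27:1.42


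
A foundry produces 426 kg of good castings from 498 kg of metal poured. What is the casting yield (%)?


Formula: Casting Yield = (W_good / W_total) * 100
Yield = (426 kg / 498 kg) * 100 = 85.5422%

Final answer: 85.5422%


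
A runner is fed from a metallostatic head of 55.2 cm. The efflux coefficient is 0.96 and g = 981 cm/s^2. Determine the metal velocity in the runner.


Formula: v = Cd * sqrt(2 * g * h)  (Torricelli with discharge coefficient)
2*g*h = 2 * 981 * 55.2 = 108302.4 cm^2/s^2
sqrt(108302.4) = 329.09330 cm/s
v = 0.96 * 329.09330 = 315.9296 cm/s

Final answer: 315.9296 cm/s


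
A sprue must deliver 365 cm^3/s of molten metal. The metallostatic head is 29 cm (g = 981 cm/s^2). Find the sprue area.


Formula: v = sqrt(2*g*h), A = Q/v
Velocity: v = sqrt(2 * 981 * 29) = sqrt(56898) = 238.5330 cm/s
Sprue area: A = Q / v = 365 / 238.5330 = 1.5302 cm^2


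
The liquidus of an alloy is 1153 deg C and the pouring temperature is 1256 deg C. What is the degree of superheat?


Formula: Superheat = T_pour - T_melt
Superheat = 1256 - 1153 = 103 deg C


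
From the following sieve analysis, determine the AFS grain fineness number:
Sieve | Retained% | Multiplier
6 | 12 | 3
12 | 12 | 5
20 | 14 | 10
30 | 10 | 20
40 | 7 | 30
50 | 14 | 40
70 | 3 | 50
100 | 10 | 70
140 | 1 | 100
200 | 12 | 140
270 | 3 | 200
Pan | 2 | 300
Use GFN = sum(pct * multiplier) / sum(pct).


Formula: GFN = sum(pct * multiplier) / sum(pct)
sum(pct * multiplier) = 5036
sum(pct) = 100
GFN = 5036 / 100 = 50.36

Final answer: 50.36


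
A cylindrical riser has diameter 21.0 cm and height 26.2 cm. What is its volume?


Formula: V = pi * (D/2)^2 * H  (cylinder volume)
Radius = D/2 = 21.0/2 = 10.5 cm
V = pi * 10.5^2 * 26.2 = 9074.6475 cm^3


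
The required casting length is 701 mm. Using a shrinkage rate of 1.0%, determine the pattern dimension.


Formula: L_pattern = L_casting * (1 + shrinkage_rate/100)
Shrinkage factor = 1 + 1.0/100 = 1.01
L_pattern = 701 mm * 1.01 = 708.0100 mm


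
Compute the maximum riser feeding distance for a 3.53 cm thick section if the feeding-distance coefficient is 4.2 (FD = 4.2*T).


Formula: FD = 4.2 * T  (riser feeding-distance rule)
FD = 4.2 * 3.53 cm = 14.8260 cm

Final answer: 14.8260 cm


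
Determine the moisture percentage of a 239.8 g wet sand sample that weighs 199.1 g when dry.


Formula: MC = (W_wet - W_dry) / W_wet * 100
Water mass = 239.8 - 199.1 = 40.7 g
MC = 40.7 / 239.8 * 100 = 16.9725%

Answer: 16.9725%


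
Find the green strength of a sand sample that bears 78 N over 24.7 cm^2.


Formula: Compressive Strength = Force / Area
Strength = 78 N / 24.7 cm^2 = 3.1579 N/cm^2

Final answer: 3.1579 N/cm^2


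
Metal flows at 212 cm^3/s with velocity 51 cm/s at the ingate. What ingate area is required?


Formula: A_ingate = Q / v  (continuity equation)
A = 212 cm^3/s / 51 cm/s = 4.1569 cm^2

Final answer: 4.1569 cm^2


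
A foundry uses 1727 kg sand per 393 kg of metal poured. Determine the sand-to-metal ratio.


Formula: Sand-to-Metal Ratio = W_sand / W_metal
Ratio = 1727 kg / 393 kg = 4.3944


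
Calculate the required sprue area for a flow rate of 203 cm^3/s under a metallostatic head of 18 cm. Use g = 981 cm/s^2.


Formula: v = sqrt(2*g*h), A = Q/v
Velocity: v = sqrt(2 * 981 * 18) = sqrt(35316) = 187.9255 cm/s
Sprue area: A = Q / v = 203 / 187.9255 = 1.0802 cm^2

1.0802 cm^2


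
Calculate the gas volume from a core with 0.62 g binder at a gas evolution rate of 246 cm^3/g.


Formula: V_gas = W_binder * gas_evolution_rate
V = 0.62 g * 246 cm^3/g = 152.5200 cm^3


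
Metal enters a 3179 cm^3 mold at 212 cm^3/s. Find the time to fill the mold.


Formula: t_fill = V_mold / Q_flow
t = 3179 cm^3 / 212 cm^3/s = 14.9953 s

14.9953 s


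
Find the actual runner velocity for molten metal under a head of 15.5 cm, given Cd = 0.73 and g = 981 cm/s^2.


Formula: v = Cd * sqrt(2 * g * h)  (Torricelli with discharge coefficient)
2*g*h = 2 * 981 * 15.5 = 30411.0 cm^2/s^2
sqrt(30411.0) = 174.38750 cm/s
v = 0.73 * 174.38750 = 127.3029 cm/s

Answer: 127.3029 cm/s


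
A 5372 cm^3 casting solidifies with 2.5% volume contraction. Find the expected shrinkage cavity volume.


Formula: V_shrink = V_casting * shrinkage_pct / 100
V_shrink = 5372 cm^3 * 2.5 / 100 = 134.3000 cm^3

134.3000 cm^3


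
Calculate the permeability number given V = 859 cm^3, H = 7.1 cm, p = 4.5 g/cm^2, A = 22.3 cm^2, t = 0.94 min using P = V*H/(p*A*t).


Formula: Permeability Number P = (V * H) / (p * A * t)
Numerator: V * H = 859 * 7.1 = 6098.9
Denominator: p * A * t = 4.5 * 22.3 * 0.94 = 94.329
P = 6098.9 / 94.329 = 64.6556

Final answer: 64.6556


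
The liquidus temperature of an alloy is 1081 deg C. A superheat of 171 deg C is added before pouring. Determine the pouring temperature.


Formula: T_pour = T_melt + Superheat
T_pour = 1081 + 171 = 1252 deg C

Answer: 1252 deg C


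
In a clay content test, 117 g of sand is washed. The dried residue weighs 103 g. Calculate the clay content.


Formula: Clay% = (W_total - W_washed) / W_total * 100
Clay mass = 117 - 103 = 14 g
Clay% = 14 / 117 * 100 = 11.9658%

Answer: 11.9658%


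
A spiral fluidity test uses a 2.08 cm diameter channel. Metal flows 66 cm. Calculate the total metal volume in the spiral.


Formula: V = pi * (d/2)^2 * L  (cylinder volume)
Radius = 2.08/2 = 1.04 cm
V = pi * 1.04^2 * 66 = 224.2645 cm^3

224.2645 cm^3


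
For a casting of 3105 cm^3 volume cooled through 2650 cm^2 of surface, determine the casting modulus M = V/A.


Formula: Casting Modulus M = V / A
M = 3105 cm^3 / 2650 cm^2 = 1.1717 cm

1.1717 cm


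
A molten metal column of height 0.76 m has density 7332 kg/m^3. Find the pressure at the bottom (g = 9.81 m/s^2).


Formula: P = rho * g * h
rho * g = 7332 * 9.81 = 71926.92 N/m^3
P = 71926.92 * 0.76 = 54664.4592 Pa

Final answer: 54664.4592 Pa


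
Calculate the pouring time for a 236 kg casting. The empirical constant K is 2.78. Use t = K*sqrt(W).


Formula: t = K * sqrt(W)
sqrt(W) = sqrt(236) = 15.36229
t = 2.78 * 15.36229 = 42.7072 s

Final answer: 42.7072 s


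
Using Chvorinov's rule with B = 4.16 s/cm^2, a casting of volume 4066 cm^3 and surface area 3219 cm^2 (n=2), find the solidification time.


Formula: t_s = B * (V/A)^n  (Chvorinov's rule, n=2)
Modulus M = V/A = 4066/3219 = 1.263125 cm
M^2 = 1.263125^2 = 1.595485 cm^2
t_s = 4.16 * 1.595485 = 6.6372 s


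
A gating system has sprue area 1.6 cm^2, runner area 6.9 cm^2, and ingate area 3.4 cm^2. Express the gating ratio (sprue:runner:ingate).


Sprue:Runner:Ingate = 1 : 6.9/1.6 : 3.4/1.6 = 1:4.31:2.13

Answer: 1:4.31:2.13


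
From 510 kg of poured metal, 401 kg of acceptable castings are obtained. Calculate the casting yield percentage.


Formula: Casting Yield = (W_good / W_total) * 100
Yield = (401 kg / 510 kg) * 100 = 78.6275%

Answer: 78.6275%


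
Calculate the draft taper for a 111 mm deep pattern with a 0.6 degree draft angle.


Formula: taper = depth * tan(draft_angle)
tan(0.6 deg) = 0.0104724
taper = 111 mm * 0.0104724 = 1.1624 mm

Final answer: 1.1624 mm


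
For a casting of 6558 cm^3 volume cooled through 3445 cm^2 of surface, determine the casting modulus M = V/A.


Formula: Casting Modulus M = V / A
M = 6558 cm^3 / 3445 cm^2 = 1.9036 cm

Final answer: 1.9036 cm


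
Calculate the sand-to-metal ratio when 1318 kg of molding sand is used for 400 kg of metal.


Formula: Sand-to-Metal Ratio = W_sand / W_metal
Ratio = 1318 kg / 400 kg = 3.2950

Answer: 3.2950


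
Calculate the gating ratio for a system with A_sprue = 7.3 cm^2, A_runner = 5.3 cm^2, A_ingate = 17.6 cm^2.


Sprue:Runner:Ingate = 1 : 5.3/7.3 : 17.6/7.3 = 1:0.73:2.41

Answer: 1:0.73:2.41


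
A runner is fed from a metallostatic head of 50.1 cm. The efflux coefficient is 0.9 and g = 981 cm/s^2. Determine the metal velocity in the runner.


Formula: v = Cd * sqrt(2 * g * h)  (Torricelli with discharge coefficient)
2*g*h = 2 * 981 * 50.1 = 98296.2 cm^2/s^2
sqrt(98296.2) = 313.52225 cm/s
v = 0.9 * 313.52225 = 282.1700 cm/s

282.1700 cm/s


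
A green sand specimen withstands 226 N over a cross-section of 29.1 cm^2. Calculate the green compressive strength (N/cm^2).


Formula: Compressive Strength = Force / Area
Strength = 226 N / 29.1 cm^2 = 7.7663 N/cm^2

7.7663 N/cm^2


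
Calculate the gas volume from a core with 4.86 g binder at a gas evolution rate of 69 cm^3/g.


Formula: V_gas = W_binder * gas_evolution_rate
V = 4.86 g * 69 cm^3/g = 335.3400 cm^3

Final answer: 335.3400 cm^3


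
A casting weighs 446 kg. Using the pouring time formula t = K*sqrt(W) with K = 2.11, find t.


Formula: t = K * sqrt(W)
sqrt(W) = sqrt(446) = 21.11871
t = 2.11 * 21.11871 = 44.5605 s

Final answer: 44.5605 s


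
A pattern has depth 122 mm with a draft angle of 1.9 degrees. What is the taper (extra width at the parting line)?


Formula: taper = depth * tan(draft_angle)
tan(1.9 deg) = 0.0331734
taper = 122 mm * 0.0331734 = 4.0472 mm

Answer: 4.0472 mm


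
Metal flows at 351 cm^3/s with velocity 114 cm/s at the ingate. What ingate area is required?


Formula: A_ingate = Q / v  (continuity equation)
A = 351 cm^3/s / 114 cm/s = 3.0789 cm^2

Final answer: 3.0789 cm^2


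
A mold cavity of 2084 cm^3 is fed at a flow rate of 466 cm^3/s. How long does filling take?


Formula: t_fill = V_mold / Q_flow
t = 2084 cm^3 / 466 cm^3/s = 4.4721 s

4.4721 s


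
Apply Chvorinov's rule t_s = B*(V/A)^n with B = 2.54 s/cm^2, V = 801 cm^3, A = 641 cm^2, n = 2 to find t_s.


Formula: t_s = B * (V/A)^n  (Chvorinov's rule, n=2)
Modulus M = V/A = 801/641 = 1.249610 cm
M^2 = 1.249610^2 = 1.561525 cm^2
t_s = 2.54 * 1.561525 = 3.9663 s

Answer: 3.9663 s


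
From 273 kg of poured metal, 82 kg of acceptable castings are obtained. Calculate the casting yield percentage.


Formula: Casting Yield = (W_good / W_total) * 100
Yield = (82 kg / 273 kg) * 100 = 30.0366%


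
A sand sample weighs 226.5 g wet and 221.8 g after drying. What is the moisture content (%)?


Formula: MC = (W_wet - W_dry) / W_wet * 100
Water mass = 226.5 - 221.8 = 4.7 g
MC = 4.7 / 226.5 * 100 = 2.0751%

Final answer: 2.0751%


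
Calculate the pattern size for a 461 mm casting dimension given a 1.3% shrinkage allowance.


Formula: L_pattern = L_casting * (1 + shrinkage_rate/100)
Shrinkage factor = 1 + 1.3/100 = 1.013
L_pattern = 461 mm * 1.013 = 466.9930 mm


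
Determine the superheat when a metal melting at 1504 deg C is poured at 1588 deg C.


Formula: Superheat = T_pour - T_melt
Superheat = 1588 - 1504 = 84 deg C


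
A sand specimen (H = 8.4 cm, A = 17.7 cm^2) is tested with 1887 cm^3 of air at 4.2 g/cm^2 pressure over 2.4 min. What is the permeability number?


Formula: Permeability Number P = (V * H) / (p * A * t)
Numerator: V * H = 1887 * 8.4 = 15850.8
Denominator: p * A * t = 4.2 * 17.7 * 2.4 = 178.416
P = 15850.8 / 178.416 = 88.8418


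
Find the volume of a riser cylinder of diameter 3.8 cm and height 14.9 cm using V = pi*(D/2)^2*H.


Formula: V = pi * (D/2)^2 * H  (cylinder volume)
Radius = D/2 = 3.8/2 = 1.9 cm
V = pi * 1.9^2 * 14.9 = 168.9831 cm^3


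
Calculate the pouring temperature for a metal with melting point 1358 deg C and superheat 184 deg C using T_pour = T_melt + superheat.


Formula: T_pour = T_melt + Superheat
T_pour = 1358 + 184 = 1542 deg C

Final answer: 1542 deg C


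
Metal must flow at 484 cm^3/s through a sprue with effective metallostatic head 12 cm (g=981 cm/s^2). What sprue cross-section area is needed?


Formula: v = sqrt(2*g*h), A = Q/v
Velocity: v = sqrt(2 * 981 * 12) = sqrt(23544) = 153.4405 cm/s
Sprue area: A = Q / v = 484 / 153.4405 = 3.1543 cm^2

Final answer: 3.1543 cm^2


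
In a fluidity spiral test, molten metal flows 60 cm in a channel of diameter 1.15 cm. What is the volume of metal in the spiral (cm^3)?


Formula: V = pi * (d/2)^2 * L  (cylinder volume)
Radius = 1.15/2 = 0.575 cm
V = pi * 0.575^2 * 60 = 62.3213 cm^3

62.3213 cm^3


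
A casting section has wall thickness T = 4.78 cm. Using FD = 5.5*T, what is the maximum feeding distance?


Formula: FD = 5.5 * T  (riser feeding-distance rule)
FD = 5.5 * 4.78 cm = 26.2900 cm

Final answer: 26.2900 cm


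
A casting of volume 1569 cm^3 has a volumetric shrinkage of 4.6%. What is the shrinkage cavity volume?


Formula: V_shrink = V_casting * shrinkage_pct / 100
V_shrink = 1569 cm^3 * 4.6 / 100 = 72.1740 cm^3


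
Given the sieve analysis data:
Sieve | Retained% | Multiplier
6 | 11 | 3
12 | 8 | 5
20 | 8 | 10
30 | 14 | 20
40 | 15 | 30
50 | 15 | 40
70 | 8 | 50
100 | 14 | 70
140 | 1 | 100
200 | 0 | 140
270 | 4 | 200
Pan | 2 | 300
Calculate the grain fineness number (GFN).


Formula: GFN = sum(pct * multiplier) / sum(pct)
sum(pct * multiplier) = 4363
sum(pct) = 100
GFN = 4363 / 100 = 43.63

43.63


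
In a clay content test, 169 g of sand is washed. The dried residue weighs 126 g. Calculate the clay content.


Formula: Clay% = (W_total - W_washed) / W_total * 100
Clay mass = 169 - 126 = 43 g
Clay% = 43 / 169 * 100 = 25.4438%

25.4438%


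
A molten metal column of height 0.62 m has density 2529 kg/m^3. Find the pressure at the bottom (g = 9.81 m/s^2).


Formula: P = rho * g * h
rho * g = 2529 * 9.81 = 24809.49 N/m^3
P = 24809.49 * 0.62 = 15381.8838 Pa

Answer: 15381.8838 Pa


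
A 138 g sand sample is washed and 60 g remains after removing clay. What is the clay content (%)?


Formula: Clay% = (W_total - W_washed) / W_total * 100
Clay mass = 138 - 60 = 78 g
Clay% = 78 / 138 * 100 = 56.5217%

56.5217%


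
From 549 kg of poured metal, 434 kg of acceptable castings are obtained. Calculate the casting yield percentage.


Formula: Casting Yield = (W_good / W_total) * 100
Yield = (434 kg / 549 kg) * 100 = 79.0528%

Final answer: 79.0528%


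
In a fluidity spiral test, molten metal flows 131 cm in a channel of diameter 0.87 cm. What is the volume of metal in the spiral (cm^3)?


Formula: V = pi * (d/2)^2 * L  (cylinder volume)
Radius = 0.87/2 = 0.435 cm
V = pi * 0.435^2 * 131 = 77.8753 cm^3


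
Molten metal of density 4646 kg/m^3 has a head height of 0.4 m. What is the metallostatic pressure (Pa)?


Formula: P = rho * g * h
rho * g = 4646 * 9.81 = 45577.26 N/m^3
P = 45577.26 * 0.4 = 18230.9040 Pa

18230.9040 Pa


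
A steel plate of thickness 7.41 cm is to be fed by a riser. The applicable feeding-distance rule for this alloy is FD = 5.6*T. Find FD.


Formula: FD = 5.6 * T  (riser feeding-distance rule)
FD = 5.6 * 7.41 cm = 41.4960 cm

Answer: 41.4960 cm


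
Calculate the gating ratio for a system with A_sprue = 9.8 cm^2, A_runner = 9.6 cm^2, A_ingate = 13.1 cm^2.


Sprue:Runner:Ingate = 1 : 9.6/9.8 : 13.1/9.8 = 1:0.98:1.34

Answer: 1:0.98:1.34


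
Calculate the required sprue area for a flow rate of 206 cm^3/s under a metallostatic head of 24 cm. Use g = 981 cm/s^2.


Formula: v = sqrt(2*g*h), A = Q/v
Velocity: v = sqrt(2 * 981 * 24) = sqrt(47088) = 216.9977 cm/s
Sprue area: A = Q / v = 206 / 216.9977 = 0.9493 cm^2


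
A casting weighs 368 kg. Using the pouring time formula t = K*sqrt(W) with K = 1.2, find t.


Formula: t = K * sqrt(W)
sqrt(W) = sqrt(368) = 19.18333
t = 1.2 * 19.18333 = 23.0200 s

23.0200 s


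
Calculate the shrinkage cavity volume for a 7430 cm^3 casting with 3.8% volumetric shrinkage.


Formula: V_shrink = V_casting * shrinkage_pct / 100
V_shrink = 7430 cm^3 * 3.8 / 100 = 282.3400 cm^3

282.3400 cm^3


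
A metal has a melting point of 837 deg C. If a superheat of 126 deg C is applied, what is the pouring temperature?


Formula: T_pour = T_melt + Superheat
T_pour = 837 + 126 = 963 deg C

Answer: 963 deg C


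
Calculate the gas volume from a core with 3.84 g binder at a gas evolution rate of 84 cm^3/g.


Formula: V_gas = W_binder * gas_evolution_rate
V = 3.84 g * 84 cm^3/g = 322.5600 cm^3


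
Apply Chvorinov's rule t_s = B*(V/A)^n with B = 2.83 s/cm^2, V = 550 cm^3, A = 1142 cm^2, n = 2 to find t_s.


Formula: t_s = B * (V/A)^n  (Chvorinov's rule, n=2)
Modulus M = V/A = 550/1142 = 0.481611 cm
M^2 = 0.481611^2 = 0.231949 cm^2
t_s = 2.83 * 0.231949 = 0.6564 s

Final answer: 0.6564 s


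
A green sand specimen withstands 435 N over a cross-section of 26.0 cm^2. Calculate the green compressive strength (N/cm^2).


Formula: Compressive Strength = Force / Area
Strength = 435 N / 26.0 cm^2 = 16.7308 N/cm^2

Final answer: 16.7308 N/cm^2


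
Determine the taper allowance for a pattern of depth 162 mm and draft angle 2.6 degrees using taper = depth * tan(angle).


Formula: taper = depth * tan(draft_angle)
tan(2.6 deg) = 0.0454097
taper = 162 mm * 0.0454097 = 7.3564 mm

Final answer: 7.3564 mm


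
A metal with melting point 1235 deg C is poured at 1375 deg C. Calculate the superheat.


Formula: Superheat = T_pour - T_melt
Superheat = 1375 - 1235 = 140 deg C

140 deg C


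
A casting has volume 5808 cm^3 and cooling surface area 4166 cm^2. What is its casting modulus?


Formula: Casting Modulus M = V / A
M = 5808 cm^3 / 4166 cm^2 = 1.3941 cm

Answer: 1.3941 cm


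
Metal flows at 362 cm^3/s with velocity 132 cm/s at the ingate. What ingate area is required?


Formula: A_ingate = Q / v  (continuity equation)
A = 362 cm^3/s / 132 cm/s = 2.7424 cm^2

2.7424 cm^2


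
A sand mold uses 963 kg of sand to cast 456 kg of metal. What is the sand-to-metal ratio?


Formula: Sand-to-Metal Ratio = W_sand / W_metal
Ratio = 963 kg / 456 kg = 2.1118

2.1118


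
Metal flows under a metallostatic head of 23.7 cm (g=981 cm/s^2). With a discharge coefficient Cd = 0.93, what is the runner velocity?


Formula: v = Cd * sqrt(2 * g * h)  (Torricelli with discharge coefficient)
2*g*h = 2 * 981 * 23.7 = 46499.4 cm^2/s^2
sqrt(46499.4) = 215.63720 cm/s
v = 0.93 * 215.63720 = 200.5426 cm/s

Answer: 200.5426 cm/s


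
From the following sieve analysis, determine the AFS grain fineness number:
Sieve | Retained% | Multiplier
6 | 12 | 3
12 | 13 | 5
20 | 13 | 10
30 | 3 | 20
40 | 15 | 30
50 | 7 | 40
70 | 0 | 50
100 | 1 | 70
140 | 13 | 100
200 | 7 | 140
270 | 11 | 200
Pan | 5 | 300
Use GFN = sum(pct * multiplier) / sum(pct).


Formula: GFN = sum(pct * multiplier) / sum(pct)
sum(pct * multiplier) = 7071
sum(pct) = 100
GFN = 7071 / 100 = 70.71


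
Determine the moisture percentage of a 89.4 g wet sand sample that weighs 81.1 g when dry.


Formula: MC = (W_wet - W_dry) / W_wet * 100
Water mass = 89.4 - 81.1 = 8.3 g
MC = 8.3 / 89.4 * 100 = 9.2841%

Final answer: 9.2841%


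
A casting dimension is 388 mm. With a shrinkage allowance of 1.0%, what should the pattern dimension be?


Formula: L_pattern = L_casting * (1 + shrinkage_rate/100)
Shrinkage factor = 1 + 1.0/100 = 1.01
L_pattern = 388 mm * 1.01 = 391.8800 mm

Final answer: 391.8800 mm


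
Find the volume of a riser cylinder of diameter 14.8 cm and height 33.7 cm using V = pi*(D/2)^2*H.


Formula: V = pi * (D/2)^2 * H  (cylinder volume)
Radius = D/2 = 14.8/2 = 7.4 cm
V = pi * 7.4^2 * 33.7 = 5797.5328 cm^3

5797.5328 cm^3


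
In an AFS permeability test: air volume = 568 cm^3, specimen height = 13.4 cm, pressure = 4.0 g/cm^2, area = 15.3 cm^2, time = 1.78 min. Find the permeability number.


Formula: Permeability Number P = (V * H) / (p * A * t)
Numerator: V * H = 568 * 13.4 = 7611.2
Denominator: p * A * t = 4.0 * 15.3 * 1.78 = 108.936
P = 7611.2 / 108.936 = 69.8685

Final answer: 69.8685


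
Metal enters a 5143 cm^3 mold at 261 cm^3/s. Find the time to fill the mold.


Formula: t_fill = V_mold / Q_flow
t = 5143 cm^3 / 261 cm^3/s = 19.7050 s

Final answer: 19.7050 s


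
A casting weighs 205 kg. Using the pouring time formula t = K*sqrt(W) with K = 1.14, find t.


Formula: t = K * sqrt(W)
sqrt(W) = sqrt(205) = 14.31782
t = 1.14 * 14.31782 = 16.3223 s

16.3223 s


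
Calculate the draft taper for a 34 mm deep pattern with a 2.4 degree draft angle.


Formula: taper = depth * tan(draft_angle)
tan(2.4 deg) = 0.0419124
taper = 34 mm * 0.0419124 = 1.4250 mm


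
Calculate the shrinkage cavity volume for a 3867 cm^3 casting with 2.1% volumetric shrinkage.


Formula: V_shrink = V_casting * shrinkage_pct / 100
V_shrink = 3867 cm^3 * 2.1 / 100 = 81.2070 cm^3

81.2070 cm^3


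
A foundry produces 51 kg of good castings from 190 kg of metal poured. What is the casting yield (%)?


Formula: Casting Yield = (W_good / W_total) * 100
Yield = (51 kg / 190 kg) * 100 = 26.8421%

26.8421%


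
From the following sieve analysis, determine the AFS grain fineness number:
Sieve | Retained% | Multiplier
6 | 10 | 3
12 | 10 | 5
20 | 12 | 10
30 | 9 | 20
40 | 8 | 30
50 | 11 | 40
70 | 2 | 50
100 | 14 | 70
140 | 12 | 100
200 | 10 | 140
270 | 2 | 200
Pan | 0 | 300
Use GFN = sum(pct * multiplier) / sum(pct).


Formula: GFN = sum(pct * multiplier) / sum(pct)
sum(pct * multiplier) = 5140
sum(pct) = 100
GFN = 5140 / 100 = 51.40

Answer: 51.40


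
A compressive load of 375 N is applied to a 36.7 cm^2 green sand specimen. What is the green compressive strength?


Formula: Compressive Strength = Force / Area
Strength = 375 N / 36.7 cm^2 = 10.2180 N/cm^2


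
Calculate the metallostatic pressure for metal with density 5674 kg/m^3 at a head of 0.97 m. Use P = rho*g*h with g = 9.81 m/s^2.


Formula: P = rho * g * h
rho * g = 5674 * 9.81 = 55661.94 N/m^3
P = 55661.94 * 0.97 = 53992.0818 Pa

Final answer: 53992.0818 Pa
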